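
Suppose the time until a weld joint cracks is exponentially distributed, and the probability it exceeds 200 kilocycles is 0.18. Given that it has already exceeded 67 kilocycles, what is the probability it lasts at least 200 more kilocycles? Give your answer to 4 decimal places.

0.1800

From e^(−λ·200) = 0.18, λ = −ln(0.18)/200 = 0.00857399.
Memoryless: P(X > 67+200 | X > 67) = P(X > 200) = e^(−0.00857399·200) ≈ 0.1800.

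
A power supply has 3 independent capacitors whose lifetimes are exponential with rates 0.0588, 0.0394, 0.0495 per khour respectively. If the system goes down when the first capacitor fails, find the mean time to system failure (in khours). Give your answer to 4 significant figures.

The time to first failure is exponential with rate Σλ = 0.0588 + 0.0394 + 0.0495 = 0.1477.
E[min] = 1/Σλ = 1/0.1477 = 6.77048 khours.

6.770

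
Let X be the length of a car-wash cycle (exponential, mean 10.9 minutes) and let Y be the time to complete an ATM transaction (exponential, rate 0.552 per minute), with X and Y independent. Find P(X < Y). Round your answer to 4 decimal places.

0.1425

λ_1 = 1/10.9 = 0.0917431, λ_2 = 0.552.
For independent exponentials, P(X < Y) = λ_1/(λ_1+λ_2) = 0.0917431/0.643743 ≈ 0.1425.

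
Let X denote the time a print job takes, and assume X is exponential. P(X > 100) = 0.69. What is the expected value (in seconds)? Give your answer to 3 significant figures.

269

e^(−λ·100) = 0.69 ⇒ λ = −ln(0.69)/100 = 0.00371064.
Mean = 1/λ = 269.496 seconds.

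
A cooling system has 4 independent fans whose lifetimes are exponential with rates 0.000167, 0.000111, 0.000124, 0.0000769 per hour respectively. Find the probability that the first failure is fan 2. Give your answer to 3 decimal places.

0.232

The time to first failure is exponential with rate Σλ = 0.000167 + 0.000111 + 0.000124 + 0.0000769 = 0.0004789.
P(fan 2 first) = λ_2/Σλ = 0.000111/0.0004789 ≈ 0.232.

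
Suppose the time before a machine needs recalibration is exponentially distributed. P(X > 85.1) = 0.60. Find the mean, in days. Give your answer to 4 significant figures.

e^(−λ·85.1) = 0.60 ⇒ λ = −ln(0.60)/85.1 = 0.00600265.
Mean = 1/λ = 166.593 days.

166.6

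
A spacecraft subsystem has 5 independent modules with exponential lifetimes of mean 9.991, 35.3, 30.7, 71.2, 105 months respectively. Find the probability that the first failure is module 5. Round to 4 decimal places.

0.0516

Rates: λ_i = 1/mean_i → 0.10009, 0.0283286, 0.0325733, 0.0140449, 0.00952381; Σλ = 0.184561.
P(module 5 first) = λ_5/Σλ = 0.00952381/0.184561 ≈ 0.0516.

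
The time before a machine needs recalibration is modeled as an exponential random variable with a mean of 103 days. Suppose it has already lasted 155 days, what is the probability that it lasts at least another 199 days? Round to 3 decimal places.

0.145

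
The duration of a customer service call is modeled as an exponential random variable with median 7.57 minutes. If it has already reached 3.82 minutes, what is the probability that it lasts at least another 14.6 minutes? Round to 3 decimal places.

For an exponential, median = ln(2)/λ, so λ = ln 2 / 7.57 = 0.091565 per minute.
P(X > s+t | X > s) = e^(−λ(s+t))/e^(−λs) = e^(−λt), independent of s = 3.82.
P(X > 14.6) = e^(−1.3368) ≈ 0.263.

0.263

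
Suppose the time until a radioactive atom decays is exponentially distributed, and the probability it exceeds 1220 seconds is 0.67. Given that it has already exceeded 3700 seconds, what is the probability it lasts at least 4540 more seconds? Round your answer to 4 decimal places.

0.2253

From e^(−λ·1220) = 0.67, λ = −ln(0.67)/1220 = 0.00032826.
Memoryless: P(X > 3700+4540 | X > 3700) = P(X > 4540) = e^(−0.00032826·4540) ≈ 0.2253.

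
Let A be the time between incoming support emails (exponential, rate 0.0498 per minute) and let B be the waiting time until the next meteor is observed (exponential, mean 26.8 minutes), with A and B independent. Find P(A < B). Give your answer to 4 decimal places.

λ_1 = 0.0498, λ_2 = 1/26.8 = 0.0373134.
For independent exponentials, P(A < B) = λ_1/(λ_1+λ_2) = 0.0498/0.0871134 ≈ 0.5717.

0.5717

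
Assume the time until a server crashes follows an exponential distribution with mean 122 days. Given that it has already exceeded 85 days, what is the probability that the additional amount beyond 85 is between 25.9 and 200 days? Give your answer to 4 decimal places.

0.6146

The rate is λ = 1/122 = 0.00819672 per day.
Memoryless: the residual past 85 is again Exp(λ).
P(25.9 < residual < 200) = e^(−λ·25.9) − e^(−λ·200) = 0.80873 − 0.19411 ≈ 0.6146.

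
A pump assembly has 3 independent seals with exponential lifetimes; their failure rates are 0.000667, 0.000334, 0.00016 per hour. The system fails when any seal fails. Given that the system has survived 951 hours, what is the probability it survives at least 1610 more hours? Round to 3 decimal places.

0.154

Time to first failure ~ Exp(Σλ) with Σλ = 0.001161.
By memorylessness, P(T > 951+1610 | T > 951) = P(T > 1610) = e^(−0.001161·1610) ≈ 0.154.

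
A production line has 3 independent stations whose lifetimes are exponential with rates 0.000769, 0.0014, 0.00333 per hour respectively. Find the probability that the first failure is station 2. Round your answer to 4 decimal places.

0.2546

The time to first failure is exponential with rate Σλ = 0.000769 + 0.0014 + 0.00333 = 0.005499.
P(station 2 first) = λ_2/Σλ = 0.0014/0.005499 ≈ 0.2546.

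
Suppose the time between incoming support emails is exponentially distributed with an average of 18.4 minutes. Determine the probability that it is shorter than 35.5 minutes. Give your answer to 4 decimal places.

The rate is λ = 1/18.4 = 0.0543478 per minute.
P(X ≤ 35.5) = 1 − e^(−λ·35.5) = 1 − e^(−1.9293) ≈ 0.8548.

0.8548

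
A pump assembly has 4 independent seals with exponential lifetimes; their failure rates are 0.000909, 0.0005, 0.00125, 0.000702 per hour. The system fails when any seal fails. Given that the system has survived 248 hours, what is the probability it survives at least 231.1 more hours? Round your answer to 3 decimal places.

Time to first failure ~ Exp(Σλ) with Σλ = 0.003361.
By memorylessness, P(T > 248+231.1 | T > 248) = P(T > 231.1) = e^(−0.003361·231.1) ≈ 0.460.

0.460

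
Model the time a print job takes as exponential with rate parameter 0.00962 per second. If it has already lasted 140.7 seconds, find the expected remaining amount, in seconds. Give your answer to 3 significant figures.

104

By memorylessness, the remaining amount past any threshold is again Exp(λ) with mean 1/λ = 103.95 seconds.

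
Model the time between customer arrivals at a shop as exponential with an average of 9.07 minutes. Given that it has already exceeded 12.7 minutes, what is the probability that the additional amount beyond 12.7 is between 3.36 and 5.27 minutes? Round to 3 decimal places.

0.131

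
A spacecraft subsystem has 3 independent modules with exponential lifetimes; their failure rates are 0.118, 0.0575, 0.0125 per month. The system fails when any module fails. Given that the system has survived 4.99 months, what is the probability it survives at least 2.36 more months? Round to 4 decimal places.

Time to first failure ~ Exp(Σλ) with Σλ = 0.188.
By memorylessness, P(T > 4.99+2.36 | T > 4.99) = P(T > 2.36) = e^(−0.188·2.36) ≈ 0.6417.

0.6417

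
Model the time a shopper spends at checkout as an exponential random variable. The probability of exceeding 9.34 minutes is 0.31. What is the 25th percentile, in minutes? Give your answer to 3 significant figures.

e^(−λ·9.34) = 0.31 ⇒ λ = −ln(0.31)/9.34 = 0.125394.
25th percentile: 1 − e^(−λt) = 0.25, t = −ln(0.75)/λ = 2.29422 minutes.

2.29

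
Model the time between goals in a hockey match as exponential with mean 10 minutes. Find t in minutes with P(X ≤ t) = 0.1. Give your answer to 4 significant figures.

The rate is λ = 1/10 = 0.1 per minute.
Set 1 − e^(−λt) = 0.1, so t = −ln(0.9)/λ = 0.10536/0.1 ≈ 1.05361 minutes.

1.054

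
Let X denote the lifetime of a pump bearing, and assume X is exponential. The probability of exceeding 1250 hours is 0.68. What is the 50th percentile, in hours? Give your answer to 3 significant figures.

2250

e^(−λ·1250) = 0.68 ⇒ λ = −ln(0.68)/1250 = 0.00030853.
50th percentile: 1 − e^(−λt) = 0.5, t = −ln(0.5)/λ = 2246.61 hours.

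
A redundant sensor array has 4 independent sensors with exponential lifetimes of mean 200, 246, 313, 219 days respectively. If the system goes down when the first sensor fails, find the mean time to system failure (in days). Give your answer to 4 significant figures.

The first failure time is exponential with rate Σλ_i = 1/200 + 1/246 + 1/313 + 1/219 = 0.0168261 per day.
E[min] = 1/Σλ = 1/0.0168261 = 59.4313 days.

59.43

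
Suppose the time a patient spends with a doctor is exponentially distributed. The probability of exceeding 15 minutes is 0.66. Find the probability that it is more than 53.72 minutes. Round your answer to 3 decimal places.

e^(−λ·15) = 0.66 ⇒ λ = −ln(0.66)/15 = 0.027701.
P(X > 53.72) = e^(−0.027701·53.72) = e^(−1.4881) ≈ 0.226.

0.226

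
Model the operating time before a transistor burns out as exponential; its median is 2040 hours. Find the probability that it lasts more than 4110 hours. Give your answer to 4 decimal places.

For an exponential, median = ln(2)/λ, so λ = ln 2 / 2040 = 0.000339778 per hour.
P(X > 4110) = e^(−λ·4110) = e^(−1.3965) ≈ 0.2475.

0.2475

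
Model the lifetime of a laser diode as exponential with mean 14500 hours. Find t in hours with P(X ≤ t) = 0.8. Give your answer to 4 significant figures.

The rate is λ = 1/14500 = 0.0000689655 per hour.
Set 1 − e^(−λt) = 0.8, so t = −ln(0.2)/λ = 1.6094/0.0000689655 ≈ 23336.8 hours.

23340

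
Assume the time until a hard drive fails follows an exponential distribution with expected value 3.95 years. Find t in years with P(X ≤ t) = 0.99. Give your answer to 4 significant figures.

The rate is λ = 1/3.95 = 0.253165 per year.
Set 1 − e^(−λt) = 0.99, so t = −ln(0.01)/λ = 4.6052/0.253165 ≈ 18.1904 years.

18.19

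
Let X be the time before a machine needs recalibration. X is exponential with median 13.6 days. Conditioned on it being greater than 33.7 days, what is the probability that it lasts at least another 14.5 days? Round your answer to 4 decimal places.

0.4776

For an exponential, median = ln(2)/λ, so λ = ln 2 / 13.6 = 0.0509667 per day.
By the memoryless property, P(X > 33.7+14.5 | X > 33.7) = P(X > 14.5).
P(X > 14.5) = e^(−0.73902) ≈ 0.4776.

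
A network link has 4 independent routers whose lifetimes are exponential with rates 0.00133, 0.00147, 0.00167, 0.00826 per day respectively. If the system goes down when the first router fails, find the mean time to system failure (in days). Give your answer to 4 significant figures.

78.55

The time to first failure is exponential with rate Σλ = 0.00133 + 0.00147 + 0.00167 + 0.00826 = 0.01273.
E[min] = 1/Σλ = 1/0.01273 = 78.5546 days.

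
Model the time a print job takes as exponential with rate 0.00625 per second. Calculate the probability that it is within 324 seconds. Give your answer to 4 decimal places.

P(X ≤ 324) = 1 − e^(−λ·324) = 1 − e^(−2.025) ≈ 0.8680.

0.8680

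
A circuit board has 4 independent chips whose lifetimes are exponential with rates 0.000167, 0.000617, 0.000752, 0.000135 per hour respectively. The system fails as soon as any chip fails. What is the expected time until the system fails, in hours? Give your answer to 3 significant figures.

The time to first failure is exponential with rate Σλ = 0.000167 + 0.000617 + 0.000752 + 0.000135 = 0.001671.
E[min] = 1/Σλ = 1/0.001671 = 598.444 hours.

598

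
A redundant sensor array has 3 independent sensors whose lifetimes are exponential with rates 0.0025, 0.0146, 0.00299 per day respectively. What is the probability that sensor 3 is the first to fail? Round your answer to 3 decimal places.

0.149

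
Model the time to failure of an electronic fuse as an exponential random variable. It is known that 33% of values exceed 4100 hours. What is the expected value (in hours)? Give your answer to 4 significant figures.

3698

e^(−λ·4100) = 0.33 ⇒ λ = −ln(0.33)/4100 = 0.000270406.
Mean = 1/λ = 3698.15 hours.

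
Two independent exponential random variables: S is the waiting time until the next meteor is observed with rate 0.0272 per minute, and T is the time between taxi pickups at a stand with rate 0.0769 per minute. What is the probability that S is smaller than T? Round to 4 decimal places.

λ_1 = 0.0272, λ_2 = 0.0769.
For independent exponentials, P(S < T) = λ_1/(λ_1+λ_2) = 0.0272/0.1041 ≈ 0.2613.

0.2613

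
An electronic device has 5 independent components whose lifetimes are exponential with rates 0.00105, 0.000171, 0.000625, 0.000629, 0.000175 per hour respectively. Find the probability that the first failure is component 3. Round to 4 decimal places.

The time to first failure is exponential with rate Σλ = 0.00105 + 0.000171 + 0.000625 + 0.000629 + 0.000175 = 0.00265.
P(component 3 first) = λ_3/Σλ = 0.000625/0.00265 ≈ 0.2358.

0.2358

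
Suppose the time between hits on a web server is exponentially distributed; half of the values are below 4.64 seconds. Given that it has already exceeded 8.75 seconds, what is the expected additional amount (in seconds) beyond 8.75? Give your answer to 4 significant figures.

6.694

For an exponential, median = ln(2)/λ, so λ = ln 2 / 4.64 = 0.149385 per second.
By memorylessness, the remaining amount past any threshold is again Exp(λ) with mean 1/λ = 6.6941 seconds.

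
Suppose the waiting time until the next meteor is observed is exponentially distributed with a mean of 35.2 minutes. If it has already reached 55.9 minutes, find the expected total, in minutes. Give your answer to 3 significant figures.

91.1

The rate is λ = 1/35.2 = 0.0284091 per minute.
By memorylessness, E[X | X > 55.9] = 55.9 + 1/λ = 55.9 + 35.2 = 91.1 minutes.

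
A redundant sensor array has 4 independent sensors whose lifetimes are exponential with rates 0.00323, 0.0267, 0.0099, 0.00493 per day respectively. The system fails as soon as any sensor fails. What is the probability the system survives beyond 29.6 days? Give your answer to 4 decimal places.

The time to first failure is exponential with rate Σλ = 0.00323 + 0.0267 + 0.0099 + 0.00493 = 0.04476.
P(min > 29.6) = e^(−0.04476·29.6) = e^(−1.3249) ≈ 0.2658.

0.2658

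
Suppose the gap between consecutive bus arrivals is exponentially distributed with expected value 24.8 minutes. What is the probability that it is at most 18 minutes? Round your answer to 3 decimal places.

0.516

The rate is λ = 1/24.8 = 0.0403226 per minute.
P(X ≤ 18) = 1 − e^(−λ·18) = 1 − e^(−0.72581) ≈ 0.516.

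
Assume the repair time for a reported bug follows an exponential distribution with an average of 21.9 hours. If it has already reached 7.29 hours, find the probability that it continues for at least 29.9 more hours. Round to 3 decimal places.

0.255

The rate is λ = 1/21.9 = 0.0456621 per hour.
P(X > s+t | X > s) = e^(−λ(s+t))/e^(−λs) = e^(−λt), independent of s = 7.29.
P(X > 29.9) = e^(−1.3653) ≈ 0.255.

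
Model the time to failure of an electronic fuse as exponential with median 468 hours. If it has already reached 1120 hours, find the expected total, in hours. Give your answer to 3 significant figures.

1800

For an exponential, median = ln(2)/λ, so λ = ln 2 / 468 = 0.00148108 per hour.
By memorylessness, E[X | X > 1120] = 1120 + 1/λ = 1120 + 675.181 = 1795.18 hours.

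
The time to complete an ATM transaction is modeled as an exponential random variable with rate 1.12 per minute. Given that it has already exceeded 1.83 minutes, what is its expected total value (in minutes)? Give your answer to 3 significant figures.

2.72

By memorylessness, E[X | X > 1.83] = 1.83 + 1/λ = 1.83 + 0.892857 = 2.72286 minutes.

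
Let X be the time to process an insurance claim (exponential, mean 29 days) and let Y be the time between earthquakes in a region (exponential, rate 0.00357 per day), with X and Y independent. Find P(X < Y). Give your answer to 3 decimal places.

λ_1 = 1/29 = 0.0344828, λ_2 = 0.00357.
For independent exponentials, P(X < Y) = λ_1/(λ_1+λ_2) = 0.0344828/0.0380528 ≈ 0.906.

0.906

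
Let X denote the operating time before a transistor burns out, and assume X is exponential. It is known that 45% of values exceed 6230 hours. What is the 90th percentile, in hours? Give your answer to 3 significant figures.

18000

e^(−λ·6230) = 0.45 ⇒ λ = −ln(0.45)/6230 = 0.000128171.
90th percentile: 1 − e^(−λt) = 0.9, t = −ln(0.1)/λ = 17964.9 hours.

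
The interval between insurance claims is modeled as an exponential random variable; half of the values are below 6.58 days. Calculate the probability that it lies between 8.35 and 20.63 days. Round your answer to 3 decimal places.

For an exponential, median = ln(2)/λ, so λ = ln 2 / 6.58 = 0.105342 per day.
P(8.35 < X < 20.63) = e^(−λ·8.35) − e^(−λ·20.63) = 0.41495 − 0.11381 ≈ 0.301.

0.301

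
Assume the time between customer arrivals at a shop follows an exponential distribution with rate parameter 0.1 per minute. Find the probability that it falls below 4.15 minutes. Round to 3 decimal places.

0.340

P(X ≤ 4.15) = 1 − e^(−λ·4.15) = 1 − e^(−0.415) ≈ 0.340.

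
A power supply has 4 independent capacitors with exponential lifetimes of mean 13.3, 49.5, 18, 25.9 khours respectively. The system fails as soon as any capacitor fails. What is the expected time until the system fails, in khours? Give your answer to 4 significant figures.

5.275

The first failure time is exponential with rate Σλ_i = 1/13.3 + 1/49.5 + 1/18 + 1/25.9 = 0.189556 per khour.
E[min] = 1/Σλ = 1/0.189556 = 5.2755 khours.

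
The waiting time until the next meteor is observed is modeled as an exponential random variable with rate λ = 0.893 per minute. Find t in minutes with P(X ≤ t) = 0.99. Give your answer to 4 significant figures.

5.157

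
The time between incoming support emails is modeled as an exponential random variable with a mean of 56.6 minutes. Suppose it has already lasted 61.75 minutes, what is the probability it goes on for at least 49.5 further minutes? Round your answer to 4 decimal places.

The rate is λ = 1/56.6 = 0.0176678 per minute.
By the memoryless property, P(X > 61.75+49.5 | X > 61.75) = P(X > 49.5).
P(X > 49.5) = e^(−0.87456) ≈ 0.4170.

0.4170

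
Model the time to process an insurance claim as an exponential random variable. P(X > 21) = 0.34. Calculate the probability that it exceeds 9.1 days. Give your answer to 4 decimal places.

0.6266

e^(−λ·21) = 0.34 ⇒ λ = −ln(0.34)/21 = 0.0513719.
P(X > 9.1) = e^(−0.0513719·9.1) = e^(−0.46748) ≈ 0.6266.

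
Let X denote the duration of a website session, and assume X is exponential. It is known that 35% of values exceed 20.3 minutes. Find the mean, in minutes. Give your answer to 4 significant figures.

19.34

e^(−λ·20.3) = 0.35 ⇒ λ = −ln(0.35)/20.3 = 0.0517154.
Mean = 1/λ = 19.3366 minutes.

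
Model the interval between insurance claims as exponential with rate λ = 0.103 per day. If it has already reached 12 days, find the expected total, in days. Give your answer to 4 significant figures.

21.71

By memorylessness, E[X | X > 12] = 12 + 1/λ = 12 + 9.70874 = 21.7087 days.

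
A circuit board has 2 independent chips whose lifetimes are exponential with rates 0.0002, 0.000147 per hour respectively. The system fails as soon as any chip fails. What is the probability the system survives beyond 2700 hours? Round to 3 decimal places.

0.392

The time to first failure is exponential with rate Σλ = 0.0002 + 0.000147 = 0.000347.
P(min > 2700) = e^(−0.000347·2700) = e^(−0.9369) ≈ 0.392.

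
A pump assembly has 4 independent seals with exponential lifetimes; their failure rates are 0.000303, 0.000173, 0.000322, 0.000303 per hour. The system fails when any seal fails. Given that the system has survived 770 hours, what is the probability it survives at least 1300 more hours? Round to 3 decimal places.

Time to first failure ~ Exp(Σλ) with Σλ = 0.001101.
By memorylessness, P(T > 770+1300 | T > 770) = P(T > 1300) = e^(−0.001101·1300) ≈ 0.239.

0.239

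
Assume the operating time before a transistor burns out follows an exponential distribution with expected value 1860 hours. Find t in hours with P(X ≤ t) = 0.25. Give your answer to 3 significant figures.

The rate is λ = 1/1860 = 0.000537634 per hour.
Set 1 − e^(−λt) = 0.25, so t = −ln(0.75)/λ = 0.28768/0.000537634 ≈ 535.089 hours.

535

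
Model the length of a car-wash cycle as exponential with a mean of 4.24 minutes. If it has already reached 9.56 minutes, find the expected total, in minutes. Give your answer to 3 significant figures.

The rate is λ = 1/4.24 = 0.235849 per minute.
By memorylessness, E[X | X > 9.56] = 9.56 + 1/λ = 9.56 + 4.24 = 13.8 minutes.

13.8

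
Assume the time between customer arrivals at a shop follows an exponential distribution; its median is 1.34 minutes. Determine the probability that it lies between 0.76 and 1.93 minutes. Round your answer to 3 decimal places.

0.306

For an exponential, median = ln(2)/λ, so λ = ln 2 / 1.34 = 0.517274 per minute.
P(0.76 < X < 1.93) = e^(−λ·0.76) − e^(−λ·1.93) = 0.67494 − 0.36849 ≈ 0.306.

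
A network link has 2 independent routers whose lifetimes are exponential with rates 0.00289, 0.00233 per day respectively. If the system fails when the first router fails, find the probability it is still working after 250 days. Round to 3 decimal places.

The time to first failure is exponential with rate Σλ = 0.00289 + 0.00233 = 0.00522.
P(min > 250) = e^(−0.00522·250) = e^(−1.305) ≈ 0.271.

0.271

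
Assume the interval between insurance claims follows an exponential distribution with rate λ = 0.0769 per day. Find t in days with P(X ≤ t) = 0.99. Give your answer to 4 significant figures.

59.89

Set 1 − e^(−λt) = 0.99, so t = −ln(0.01)/λ = 4.6052/0.0769 ≈ 59.8852 days.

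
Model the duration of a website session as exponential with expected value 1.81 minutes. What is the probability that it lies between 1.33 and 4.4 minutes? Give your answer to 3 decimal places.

The rate is λ = 1/1.81 = 0.552486 per minute.
P(1.33 < X < 4.4) = e^(−λ·1.33) − e^(−λ·4.4) = 0.47960 − 0.08795 ≈ 0.392.

0.392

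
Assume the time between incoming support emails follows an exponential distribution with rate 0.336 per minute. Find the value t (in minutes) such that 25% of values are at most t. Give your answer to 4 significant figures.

0.8562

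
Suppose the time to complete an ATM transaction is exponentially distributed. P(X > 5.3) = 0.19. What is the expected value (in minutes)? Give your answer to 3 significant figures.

e^(−λ·5.3) = 0.19 ⇒ λ = −ln(0.19)/5.3 = 0.313346.
Mean = 1/λ = 3.19137 minutes.

3.19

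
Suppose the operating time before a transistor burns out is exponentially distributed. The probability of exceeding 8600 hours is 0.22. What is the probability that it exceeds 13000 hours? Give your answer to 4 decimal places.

e^(−λ·8600) = 0.22 ⇒ λ = −ln(0.22)/8600 = 0.000176061.
P(X > 13000) = e^(−0.000176061·13000) = e^(−2.2888) ≈ 0.1014.

0.1014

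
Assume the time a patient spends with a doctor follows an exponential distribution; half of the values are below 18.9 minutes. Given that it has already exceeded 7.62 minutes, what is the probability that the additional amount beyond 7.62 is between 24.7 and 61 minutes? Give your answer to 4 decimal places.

0.2974

For an exponential, median = ln(2)/λ, so λ = ln 2 / 18.9 = 0.0366745 per minute.
Memoryless: the residual past 7.62 is again Exp(λ).
P(24.7 < residual < 61) = e^(−λ·24.7) − e^(−λ·61) = 0.40419 − 0.10676 ≈ 0.2974.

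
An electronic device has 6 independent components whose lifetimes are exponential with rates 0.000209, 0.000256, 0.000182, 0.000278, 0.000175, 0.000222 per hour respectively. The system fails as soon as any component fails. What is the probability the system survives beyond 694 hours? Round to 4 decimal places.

0.3995

The time to first failure is exponential with rate Σλ = 0.000209 + 0.000256 + 0.000182 + 0.000278 + 0.000175 + 0.000222 = 0.001322.
P(min > 694) = e^(−0.001322·694) = e^(−0.91747) ≈ 0.3995.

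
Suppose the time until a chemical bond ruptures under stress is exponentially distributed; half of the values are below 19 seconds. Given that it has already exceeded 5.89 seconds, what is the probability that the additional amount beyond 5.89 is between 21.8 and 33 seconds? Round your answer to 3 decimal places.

0.151

For an exponential, median = ln(2)/λ, so λ = ln 2 / 19 = 0.0364814 per second.
Memoryless: the residual past 5.89 is again Exp(λ).
P(21.8 < residual < 33) = e^(−λ·21.8) − e^(−λ·33) = 0.45145 − 0.30003 ≈ 0.151.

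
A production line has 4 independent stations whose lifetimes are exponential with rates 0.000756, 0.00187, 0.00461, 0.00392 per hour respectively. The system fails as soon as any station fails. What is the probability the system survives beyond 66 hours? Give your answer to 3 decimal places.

0.479

The time to first failure is exponential with rate Σλ = 0.000756 + 0.00187 + 0.00461 + 0.00392 = 0.011156.
P(min > 66) = e^(−0.011156·66) = e^(−0.7363) ≈ 0.479.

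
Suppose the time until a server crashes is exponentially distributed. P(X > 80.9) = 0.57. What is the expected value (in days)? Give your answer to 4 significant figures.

143.9

e^(−λ·80.9) = 0.57 ⇒ λ = −ln(0.57)/80.9 = 0.00694832.
Mean = 1/λ = 143.92 days.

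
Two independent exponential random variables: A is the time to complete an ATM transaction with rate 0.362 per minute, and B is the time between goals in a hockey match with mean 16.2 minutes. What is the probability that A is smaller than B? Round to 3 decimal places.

λ_1 = 0.362, λ_2 = 1/16.2 = 0.0617284.
For independent exponentials, P(A < B) = λ_1/(λ_1+λ_2) = 0.362/0.423728 ≈ 0.854.

0.854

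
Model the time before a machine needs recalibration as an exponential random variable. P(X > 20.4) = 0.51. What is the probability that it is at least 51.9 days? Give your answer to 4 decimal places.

0.1803

e^(−λ·20.4) = 0.51 ⇒ λ = −ln(0.51)/20.4 = 0.0330071.
P(X > 51.9) = e^(−0.0330071·51.9) = e^(−1.7131) ≈ 0.1803.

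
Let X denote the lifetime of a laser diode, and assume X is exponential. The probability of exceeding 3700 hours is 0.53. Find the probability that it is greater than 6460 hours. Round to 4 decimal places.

0.3301

e^(−λ·3700) = 0.53 ⇒ λ = −ln(0.53)/3700 = 0.000171589.
P(X > 6460) = e^(−0.000171589·6460) = e^(−1.1085) ≈ 0.3301.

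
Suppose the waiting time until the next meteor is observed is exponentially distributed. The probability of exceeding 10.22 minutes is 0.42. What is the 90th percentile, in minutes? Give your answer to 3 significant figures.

27.1

e^(−λ·10.22) = 0.42 ⇒ λ = −ln(0.42)/10.22 = 0.0848826.
90th percentile: 1 − e^(−λt) = 0.9, t = −ln(0.1)/λ = 27.1267 minutes.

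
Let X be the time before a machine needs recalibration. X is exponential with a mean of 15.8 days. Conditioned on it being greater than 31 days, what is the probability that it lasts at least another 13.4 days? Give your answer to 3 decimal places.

The rate is λ = 1/15.8 = 0.0632911 per day.
P(X > s+t | X > s) = e^(−λ(s+t))/e^(−λs) = e^(−λt), independent of s = 31.
P(X > 13.4) = e^(−0.8481) ≈ 0.428.

0.428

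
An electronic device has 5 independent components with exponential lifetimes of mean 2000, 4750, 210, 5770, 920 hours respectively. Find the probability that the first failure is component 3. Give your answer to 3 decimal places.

0.707

Rates: λ_i = 1/mean_i → 0.0005, 0.000210526, 0.0047619, 0.00017331, 0.00108696; Σλ = 0.0067327.
P(component 3 first) = λ_3/Σλ = 0.0047619/0.0067327 ≈ 0.707.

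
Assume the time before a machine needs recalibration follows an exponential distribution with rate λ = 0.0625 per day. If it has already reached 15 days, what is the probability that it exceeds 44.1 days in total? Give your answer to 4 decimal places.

P(X > s+t | X > s) = e^(−λ(s+t))/e^(−λs) = e^(−λt), independent of s = 15.
P(X > 29.1) = e^(−1.8188) ≈ 0.1622.

0.1622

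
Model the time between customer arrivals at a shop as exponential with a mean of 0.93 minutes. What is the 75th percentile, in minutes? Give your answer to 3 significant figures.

1.29

The rate is λ = 1/0.93 = 1.07527 per minute.
Set 1 − e^(−λt) = 0.75, so t = −ln(0.25)/λ = 1.3863/1.07527 ≈ 1.28925 minutes.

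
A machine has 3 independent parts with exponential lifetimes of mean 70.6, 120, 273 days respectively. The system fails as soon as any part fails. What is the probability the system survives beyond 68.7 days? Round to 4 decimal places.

The first failure time is exponential with rate Σλ_i = 1/70.6 + 1/120 + 1/273 = 0.0261606 per day.
P(min > 68.7) = e^(−0.0261606·68.7) = e^(−1.7972) ≈ 0.1658.

0.1658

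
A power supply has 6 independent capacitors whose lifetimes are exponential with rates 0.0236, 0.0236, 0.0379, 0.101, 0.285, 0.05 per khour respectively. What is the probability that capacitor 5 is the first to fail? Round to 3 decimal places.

0.547

The time to first failure is exponential with rate Σλ = 0.0236 + 0.0236 + 0.0379 + 0.101 + 0.285 + 0.05 = 0.5211.
P(capacitor 5 first) = λ_5/Σλ = 0.285/0.5211 ≈ 0.547.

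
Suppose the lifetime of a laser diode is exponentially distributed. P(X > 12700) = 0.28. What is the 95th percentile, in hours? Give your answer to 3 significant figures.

e^(−λ·12700) = 0.28 ⇒ λ = −ln(0.28)/12700 = 0.000100234.
95th percentile: 1 − e^(−λt) = 0.95, t = −ln(0.05)/λ = 29887.5 hours.

29900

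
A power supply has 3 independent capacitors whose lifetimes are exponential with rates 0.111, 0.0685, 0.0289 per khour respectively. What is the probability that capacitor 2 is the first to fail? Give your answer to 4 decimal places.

The time to first failure is exponential with rate Σλ = 0.111 + 0.0685 + 0.0289 = 0.2084.
P(capacitor 2 first) = λ_2/Σλ = 0.0685/0.2084 ≈ 0.3287.

0.3287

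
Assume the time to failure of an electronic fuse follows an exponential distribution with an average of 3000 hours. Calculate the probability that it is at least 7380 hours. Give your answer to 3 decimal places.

The rate is λ = 1/3000 = 0.000333333 per hour.
P(X > 7380) = e^(−λ·7380) = e^(−2.46) ≈ 0.085.

0.085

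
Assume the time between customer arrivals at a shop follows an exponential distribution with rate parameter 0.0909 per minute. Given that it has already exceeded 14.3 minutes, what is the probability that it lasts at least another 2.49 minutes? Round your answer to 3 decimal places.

P(X > s+t | X > s) = e^(−λ(s+t))/e^(−λs) = e^(−λt), independent of s = 14.3.
P(X > 2.49) = e^(−0.22634) ≈ 0.797.

0.797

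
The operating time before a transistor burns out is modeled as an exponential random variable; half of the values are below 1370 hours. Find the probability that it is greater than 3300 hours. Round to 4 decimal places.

For an exponential, median = ln(2)/λ, so λ = ln 2 / 1370 = 0.000505947 per hour.
P(X > 3300) = e^(−λ·3300) = e^(−1.6696) ≈ 0.1883.

0.1883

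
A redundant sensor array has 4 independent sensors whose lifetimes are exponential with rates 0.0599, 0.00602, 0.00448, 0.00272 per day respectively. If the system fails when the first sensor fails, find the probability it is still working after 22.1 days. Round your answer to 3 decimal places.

The time to first failure is exponential with rate Σλ = 0.0599 + 0.00602 + 0.00448 + 0.00272 = 0.07312.
P(min > 22.1) = e^(−0.07312·22.1) = e^(−1.616) ≈ 0.199.

0.199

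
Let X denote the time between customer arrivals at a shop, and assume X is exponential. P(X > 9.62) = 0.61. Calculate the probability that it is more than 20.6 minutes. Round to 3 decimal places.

e^(−λ·9.62) = 0.61 ⇒ λ = −ln(0.61)/9.62 = 0.0513822.
P(X > 20.6) = e^(−0.0513822·20.6) = e^(−1.0585) ≈ 0.347.

0.347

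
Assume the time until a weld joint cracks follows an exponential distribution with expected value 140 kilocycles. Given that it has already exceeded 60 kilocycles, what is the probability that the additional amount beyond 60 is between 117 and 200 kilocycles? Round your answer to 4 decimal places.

The rate is λ = 1/140 = 0.00714286 per kilocycle.
Memoryless: the residual past 60 is again Exp(λ).
P(117 < residual < 200) = e^(−λ·117) − e^(−λ·200) = 0.43356 − 0.23965 ≈ 0.1939.

0.1939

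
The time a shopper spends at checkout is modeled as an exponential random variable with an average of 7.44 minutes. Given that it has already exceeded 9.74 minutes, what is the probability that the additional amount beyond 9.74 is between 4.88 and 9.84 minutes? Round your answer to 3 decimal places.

The rate is λ = 1/7.44 = 0.134409 per minute.
Memoryless: the residual past 9.74 is again Exp(λ).
P(4.88 < residual < 9.84) = e^(−λ·4.88) − e^(−λ·9.84) = 0.51897 − 0.26645 ≈ 0.253.

0.253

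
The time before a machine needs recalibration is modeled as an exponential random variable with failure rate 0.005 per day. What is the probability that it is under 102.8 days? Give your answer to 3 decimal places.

0.402

P(X ≤ 102.8) = 1 − e^(−λ·102.8) = 1 − e^(−0.514) ≈ 0.402.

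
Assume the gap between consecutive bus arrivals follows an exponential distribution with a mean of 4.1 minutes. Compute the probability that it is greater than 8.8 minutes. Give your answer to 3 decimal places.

The rate is λ = 1/4.1 = 0.243902 per minute.
P(X > 8.8) = e^(−λ·8.8) = e^(−2.1463) ≈ 0.117.

0.117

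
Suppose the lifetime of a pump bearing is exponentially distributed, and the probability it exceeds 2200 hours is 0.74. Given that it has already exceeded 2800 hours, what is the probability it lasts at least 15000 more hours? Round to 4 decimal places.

0.1284

From e^(−λ·2200) = 0.74, λ = −ln(0.74)/2200 = 0.000136866.
Memoryless: P(X > 2800+15000 | X > 2800) = P(X > 15000) = e^(−0.000136866·15000) ≈ 0.1284.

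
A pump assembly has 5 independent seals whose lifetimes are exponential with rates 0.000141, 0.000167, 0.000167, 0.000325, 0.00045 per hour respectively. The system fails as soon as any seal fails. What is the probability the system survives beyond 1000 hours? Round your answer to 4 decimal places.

The time to first failure is exponential with rate Σλ = 0.000141 + 0.000167 + 0.000167 + 0.000325 + 0.00045 = 0.00125.
P(min > 1000) = e^(−0.00125·1000) = e^(−1.25) ≈ 0.2865.

0.2865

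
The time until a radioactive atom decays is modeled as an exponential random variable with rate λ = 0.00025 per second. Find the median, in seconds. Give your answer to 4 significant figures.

2773

Set 1 − e^(−λt) = 0.5, so t = −ln(0.5)/λ = 0.69315/0.00025 ≈ 2772.59 seconds.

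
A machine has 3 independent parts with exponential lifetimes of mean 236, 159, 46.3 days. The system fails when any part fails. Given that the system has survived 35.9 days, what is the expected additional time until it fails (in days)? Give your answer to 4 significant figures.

First-failure rate Σλ = 1/236 + 1/159 + 1/46.3 = 0.0321249.
By memorylessness the expected residual is 1/Σλ = 31.1285 days, regardless of the 35.9 already elapsed.

31.13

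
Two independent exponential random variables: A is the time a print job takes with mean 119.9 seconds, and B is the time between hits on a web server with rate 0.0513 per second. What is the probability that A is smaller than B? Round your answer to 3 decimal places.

0.140

λ_1 = 1/119.9 = 0.00834028, λ_2 = 0.0513.
For independent exponentials, P(A < B) = λ_1/(λ_1+λ_2) = 0.00834028/0.0596403 ≈ 0.140.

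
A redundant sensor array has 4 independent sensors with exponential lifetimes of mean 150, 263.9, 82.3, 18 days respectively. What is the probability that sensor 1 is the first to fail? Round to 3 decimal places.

0.085

Rates: λ_i = 1/mean_i → 0.00666667, 0.00378931, 0.0121507, 0.0555556; Σλ = 0.0781622.
P(sensor 1 first) = λ_1/Σλ = 0.00666667/0.0781622 ≈ 0.085.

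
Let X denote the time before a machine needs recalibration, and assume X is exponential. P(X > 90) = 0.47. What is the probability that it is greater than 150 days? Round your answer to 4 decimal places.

0.2841

e^(−λ·90) = 0.47 ⇒ λ = −ln(0.47)/90 = 0.00838914.
P(X > 150) = e^(−0.00838914·150) = e^(−1.2584) ≈ 0.2841.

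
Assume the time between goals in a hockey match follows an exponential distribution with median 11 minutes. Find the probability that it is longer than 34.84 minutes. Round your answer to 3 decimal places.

For an exponential, median = ln(2)/λ, so λ = ln 2 / 11 = 0.0630134 per minute.
P(X > 34.84) = e^(−λ·34.84) = e^(−2.1954) ≈ 0.111.

0.111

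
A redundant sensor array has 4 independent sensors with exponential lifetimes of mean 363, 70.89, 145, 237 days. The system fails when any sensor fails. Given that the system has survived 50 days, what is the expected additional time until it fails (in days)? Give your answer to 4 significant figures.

35.74

First-failure rate Σλ = 1/363 + 1/70.89 + 1/145 + 1/237 = 0.0279771.
By memorylessness the expected residual is 1/Σλ = 35.7435 days, regardless of the 50 already elapsed.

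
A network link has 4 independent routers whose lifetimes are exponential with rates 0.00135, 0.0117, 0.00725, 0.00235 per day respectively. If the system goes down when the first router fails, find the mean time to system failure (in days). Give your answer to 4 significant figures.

The time to first failure is exponential with rate Σλ = 0.00135 + 0.0117 + 0.00725 + 0.00235 = 0.02265.
E[min] = 1/Σλ = 1/0.02265 = 44.1501 days.

44.15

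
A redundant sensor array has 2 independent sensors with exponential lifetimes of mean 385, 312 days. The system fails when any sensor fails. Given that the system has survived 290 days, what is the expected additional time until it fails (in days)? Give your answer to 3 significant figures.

172

First-failure rate Σλ = 1/385 + 1/312 = 0.00580253.
By memorylessness the expected residual is 1/Σλ = 172.339 days, regardless of the 290 already elapsed.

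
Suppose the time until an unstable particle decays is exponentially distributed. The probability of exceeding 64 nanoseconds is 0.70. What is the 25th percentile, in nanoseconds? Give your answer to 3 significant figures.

e^(−λ·64) = 0.70 ⇒ λ = −ln(0.70)/64 = 0.00557305.
25th percentile: 1 − e^(−λt) = 0.25, t = −ln(0.75)/λ = 51.6203 nanoseconds.

51.6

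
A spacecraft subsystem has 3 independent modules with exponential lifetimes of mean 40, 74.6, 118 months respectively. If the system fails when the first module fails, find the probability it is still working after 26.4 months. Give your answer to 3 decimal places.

The first failure time is exponential with rate Σλ_i = 1/40 + 1/74.6 + 1/118 = 0.0468794 per month.
P(min > 26.4) = e^(−0.0468794·26.4) = e^(−1.2376) ≈ 0.290.

0.290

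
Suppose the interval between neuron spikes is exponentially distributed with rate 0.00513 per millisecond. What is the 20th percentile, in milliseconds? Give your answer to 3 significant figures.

Set 1 − e^(−λt) = 0.2, so t = −ln(0.8)/λ = 0.22314/0.00513 ≈ 43.4978 milliseconds.

43.5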